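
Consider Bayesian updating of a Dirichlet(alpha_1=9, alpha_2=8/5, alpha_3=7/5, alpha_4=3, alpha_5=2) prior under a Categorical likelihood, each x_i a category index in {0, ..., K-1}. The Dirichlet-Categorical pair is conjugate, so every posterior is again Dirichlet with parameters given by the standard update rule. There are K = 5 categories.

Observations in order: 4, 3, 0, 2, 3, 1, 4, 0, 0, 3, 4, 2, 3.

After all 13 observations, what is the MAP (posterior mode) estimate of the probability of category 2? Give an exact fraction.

obs 1: x=4 → posterior Dirichlet(9, 8/5, 7/5, 3, 3)
obs 2: x=3 → posterior Dirichlet(9, 8/5, 7/5, 4, 3)
obs 3: x=0 → posterior Dirichlet(10, 8/5, 7/5, 4, 3)
obs 4: x=2 → posterior Dirichlet(10, 8/5, 12/5, 4, 3)
obs 5: x=3 → posterior Dirichlet(10, 8/5, 12/5, 5, 3)
obs 6: x=1 → posterior Dirichlet(10, 13/5, 12/5, 5, 3)
obs 7: x=4 → posterior Dirichlet(10, 13/5, 12/5, 5, 4)
obs 8: x=0 → posterior Dirichlet(11, 13/5, 12/5, 5, 4)
obs 9: x=0 → posterior Dirichlet(12, 13/5, 12/5, 5, 4)
obs 10: x=3 → posterior Dirichlet(12, 13/5, 12/5, 6, 4)
obs 11: x=4 → posterior Dirichlet(12, 13/5, 12/5, 6, 5)
obs 12: x=2 → posterior Dirichlet(12, 13/5, 17/5, 6, 5)
obs 13: x=3 → posterior Dirichlet(12, 13/5, 17/5, 7, 5)

12/125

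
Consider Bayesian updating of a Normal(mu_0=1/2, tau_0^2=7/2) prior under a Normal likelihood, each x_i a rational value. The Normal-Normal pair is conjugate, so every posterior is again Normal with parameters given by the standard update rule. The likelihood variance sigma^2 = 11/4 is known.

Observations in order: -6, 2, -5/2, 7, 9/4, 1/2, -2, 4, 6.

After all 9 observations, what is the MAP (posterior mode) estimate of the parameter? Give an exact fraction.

obs 1: x=-6 → posterior Normal(-157/50, 77/50)
obs 2: x=2 → posterior Normal(-101/78, 77/78)
obs 3: x=-5/2 → posterior Normal(-171/106, 77/106)
obs 4: x=7 → posterior Normal(25/134, 77/134)
obs 5: x=9/4 → posterior Normal(44/81, 77/162)
obs 6: x=1/2 → posterior Normal(51/95, 77/190)
obs 7: x=-2 → posterior Normal(23/109, 77/218)
obs 8: x=4 → posterior Normal(79/123, 77/246)
obs 9: x=6 → posterior Normal(163/137, 77/274)

163/137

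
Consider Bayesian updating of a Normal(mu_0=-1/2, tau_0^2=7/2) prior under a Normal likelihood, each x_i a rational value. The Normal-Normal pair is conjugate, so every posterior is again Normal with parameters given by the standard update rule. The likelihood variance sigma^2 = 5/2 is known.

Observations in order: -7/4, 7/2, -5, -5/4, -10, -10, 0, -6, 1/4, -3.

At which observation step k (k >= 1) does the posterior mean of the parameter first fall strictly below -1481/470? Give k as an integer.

k = 6

obs 1: x=-7/4 → posterior Normal(-59/48, 35/24)
obs 2: x=7/2 → posterior Normal(39/76, 35/38)
obs 3: x=-5 → posterior Normal(-101/104, 35/52)
obs 4: x=-5/4 → posterior Normal(-34/33, 35/66)
obs 5: x=-10 → posterior Normal(-13/5, 7/16)
obs 6: x=-10 → posterior Normal(-174/47, 35/94)
obs 7: x=0 → posterior Normal(-29/9, 35/108)
obs 8: x=-6 → posterior Normal(-216/61, 35/122)
obs 9: x=1/4 → posterior Normal(-857/272, 35/136)
obs 10: x=-3 → posterior Normal(-941/300, 7/30)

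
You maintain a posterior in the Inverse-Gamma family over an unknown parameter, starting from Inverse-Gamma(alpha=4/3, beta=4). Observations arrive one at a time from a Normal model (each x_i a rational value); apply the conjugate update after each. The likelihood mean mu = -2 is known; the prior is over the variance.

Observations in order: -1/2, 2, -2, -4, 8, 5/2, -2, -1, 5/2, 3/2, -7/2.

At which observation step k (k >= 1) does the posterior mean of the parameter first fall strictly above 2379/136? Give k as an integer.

k = 5

obs 1: x=-1/2 → posterior Inverse-Gamma(11/6, 41/8)
obs 2: x=2 → posterior Inverse-Gamma(7/3, 105/8)
obs 3: x=-2 → posterior Inverse-Gamma(17/6, 105/8)
obs 4: x=-4 → posterior Inverse-Gamma(10/3, 121/8)
obs 5: x=8 → posterior Inverse-Gamma(23/6, 521/8)
obs 6: x=5/2 → posterior Inverse-Gamma(13/3, 301/4)
obs 7: x=-2 → posterior Inverse-Gamma(29/6, 301/4)
obs 8: x=-1 → posterior Inverse-Gamma(16/3, 303/4)
obs 9: x=5/2 → posterior Inverse-Gamma(35/6, 687/8)
obs 10: x=3/2 → posterior Inverse-Gamma(19/3, 92)
obs 11: x=-7/2 → posterior Inverse-Gamma(41/6, 745/8)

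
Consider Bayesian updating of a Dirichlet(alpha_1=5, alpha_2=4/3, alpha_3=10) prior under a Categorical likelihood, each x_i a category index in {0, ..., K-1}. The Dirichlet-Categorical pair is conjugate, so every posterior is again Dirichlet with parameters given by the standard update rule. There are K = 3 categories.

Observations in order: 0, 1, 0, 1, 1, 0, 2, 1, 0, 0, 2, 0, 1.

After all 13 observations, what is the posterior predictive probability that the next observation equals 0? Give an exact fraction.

obs 1: x=0 → posterior Dirichlet(6, 4/3, 10)
obs 2: x=1 → posterior Dirichlet(6, 7/3, 10)
obs 3: x=0 → posterior Dirichlet(7, 7/3, 10)
obs 4: x=1 → posterior Dirichlet(7, 10/3, 10)
obs 5: x=1 → posterior Dirichlet(7, 13/3, 10)
obs 6: x=0 → posterior Dirichlet(8, 13/3, 10)
obs 7: x=2 → posterior Dirichlet(8, 13/3, 11)
obs 8: x=1 → posterior Dirichlet(8, 16/3, 11)
obs 9: x=0 → posterior Dirichlet(9, 16/3, 11)
obs 10: x=0 → posterior Dirichlet(10, 16/3, 11)
obs 11: x=2 → posterior Dirichlet(10, 16/3, 12)
obs 12: x=0 → posterior Dirichlet(11, 16/3, 12)
obs 13: x=1 → posterior Dirichlet(11, 19/3, 12)

3/8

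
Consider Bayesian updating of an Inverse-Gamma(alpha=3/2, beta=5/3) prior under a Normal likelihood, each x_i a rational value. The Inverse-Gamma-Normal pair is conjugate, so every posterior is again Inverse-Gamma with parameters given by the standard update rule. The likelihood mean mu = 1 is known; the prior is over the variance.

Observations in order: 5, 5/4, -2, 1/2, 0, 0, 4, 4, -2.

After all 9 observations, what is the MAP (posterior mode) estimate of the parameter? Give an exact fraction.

obs 1: x=5 → posterior Inverse-Gamma(2, 29/3)
obs 2: x=5/4 → posterior Inverse-Gamma(5/2, 931/96)
obs 3: x=-2 → posterior Inverse-Gamma(3, 1363/96)
obs 4: x=1/2 → posterior Inverse-Gamma(7/2, 1375/96)
obs 5: x=0 → posterior Inverse-Gamma(4, 1423/96)
obs 6: x=0 → posterior Inverse-Gamma(9/2, 1471/96)
obs 7: x=4 → posterior Inverse-Gamma(5, 1903/96)
obs 8: x=4 → posterior Inverse-Gamma(11/2, 2335/96)
obs 9: x=-2 → posterior Inverse-Gamma(6, 2767/96)

2767/672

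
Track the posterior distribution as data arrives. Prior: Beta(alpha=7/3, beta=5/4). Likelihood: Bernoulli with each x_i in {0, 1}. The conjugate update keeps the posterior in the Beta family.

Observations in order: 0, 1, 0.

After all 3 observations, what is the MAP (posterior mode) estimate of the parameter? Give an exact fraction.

28/55

obs 1: x=0 → posterior Beta(7/3, 9/4)
obs 2: x=1 → posterior Beta(10/3, 9/4)
obs 3: x=0 → posterior Beta(10/3, 13/4)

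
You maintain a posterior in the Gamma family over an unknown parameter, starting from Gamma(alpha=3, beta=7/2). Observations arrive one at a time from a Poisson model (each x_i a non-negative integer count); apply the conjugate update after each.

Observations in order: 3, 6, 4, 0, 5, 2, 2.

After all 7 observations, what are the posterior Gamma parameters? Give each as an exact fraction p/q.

obs 1: x=3 → posterior Gamma(6, 9/2)
obs 2: x=6 → posterior Gamma(12, 11/2)
obs 3: x=4 → posterior Gamma(16, 13/2)
obs 4: x=0 → posterior Gamma(16, 15/2)
obs 5: x=5 → posterior Gamma(21, 17/2)
obs 6: x=2 → posterior Gamma(23, 19/2)
obs 7: x=2 → posterior Gamma(25, 21/2)

alpha=25, beta=21/2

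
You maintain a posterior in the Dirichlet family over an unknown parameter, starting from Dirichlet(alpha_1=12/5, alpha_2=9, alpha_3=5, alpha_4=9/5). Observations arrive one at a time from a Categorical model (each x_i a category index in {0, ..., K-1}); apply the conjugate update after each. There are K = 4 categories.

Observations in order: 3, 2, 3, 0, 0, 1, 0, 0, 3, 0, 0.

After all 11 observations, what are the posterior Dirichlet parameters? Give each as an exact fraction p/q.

obs 1: x=3 → posterior Dirichlet(12/5, 9, 5, 14/5)
obs 2: x=2 → posterior Dirichlet(12/5, 9, 6, 14/5)
obs 3: x=3 → posterior Dirichlet(12/5, 9, 6, 19/5)
obs 4: x=0 → posterior Dirichlet(17/5, 9, 6, 19/5)
obs 5: x=0 → posterior Dirichlet(22/5, 9, 6, 19/5)
obs 6: x=1 → posterior Dirichlet(22/5, 10, 6, 19/5)
obs 7: x=0 → posterior Dirichlet(27/5, 10, 6, 19/5)
obs 8: x=0 → posterior Dirichlet(32/5, 10, 6, 19/5)
obs 9: x=3 → posterior Dirichlet(32/5, 10, 6, 24/5)
obs 10: x=0 → posterior Dirichlet(37/5, 10, 6, 24/5)
obs 11: x=0 → posterior Dirichlet(42/5, 10, 6, 24/5)

alpha_1=42/5, alpha_2=10, alpha_3=6, alpha_4=24/5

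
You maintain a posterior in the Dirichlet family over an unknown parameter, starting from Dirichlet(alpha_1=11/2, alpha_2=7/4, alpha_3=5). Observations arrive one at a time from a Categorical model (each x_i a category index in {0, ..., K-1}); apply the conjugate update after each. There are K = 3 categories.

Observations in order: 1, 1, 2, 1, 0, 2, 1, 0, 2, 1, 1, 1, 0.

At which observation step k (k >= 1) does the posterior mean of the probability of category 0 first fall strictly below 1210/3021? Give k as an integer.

obs 1: x=1 → posterior Dirichlet(11/2, 11/4, 5)
obs 2: x=1 → posterior Dirichlet(11/2, 15/4, 5)
obs 3: x=2 → posterior Dirichlet(11/2, 15/4, 6)
obs 4: x=1 → posterior Dirichlet(11/2, 19/4, 6)
obs 5: x=0 → posterior Dirichlet(13/2, 19/4, 6)
obs 6: x=2 → posterior Dirichlet(13/2, 19/4, 7)
obs 7: x=1 → posterior Dirichlet(13/2, 23/4, 7)
obs 8: x=0 → posterior Dirichlet(15/2, 23/4, 7)
obs 9: x=2 → posterior Dirichlet(15/2, 23/4, 8)
obs 10: x=1 → posterior Dirichlet(15/2, 27/4, 8)
obs 11: x=1 → posterior Dirichlet(15/2, 31/4, 8)
obs 12: x=1 → posterior Dirichlet(15/2, 35/4, 8)
obs 13: x=0 → posterior Dirichlet(17/2, 35/4, 8)

k = 2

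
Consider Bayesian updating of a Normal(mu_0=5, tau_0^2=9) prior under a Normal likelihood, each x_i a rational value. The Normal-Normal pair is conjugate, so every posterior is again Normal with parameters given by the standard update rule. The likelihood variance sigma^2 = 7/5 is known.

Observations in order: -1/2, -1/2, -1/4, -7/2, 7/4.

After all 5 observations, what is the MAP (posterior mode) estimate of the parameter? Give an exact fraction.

-25/58

obs 1: x=-1/2 → posterior Normal(25/104, 63/52)
obs 2: x=-1/2 → posterior Normal(-10/97, 63/97)
obs 3: x=-1/4 → posterior Normal(-85/568, 63/142)
obs 4: x=-7/2 → posterior Normal(-65/68, 63/187)
obs 5: x=7/4 → posterior Normal(-25/58, 63/232)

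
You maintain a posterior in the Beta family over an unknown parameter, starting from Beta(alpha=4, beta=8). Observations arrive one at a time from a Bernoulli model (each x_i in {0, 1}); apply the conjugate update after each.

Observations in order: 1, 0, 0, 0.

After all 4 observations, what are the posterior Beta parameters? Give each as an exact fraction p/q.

obs 1: x=1 → posterior Beta(5, 8)
obs 2: x=0 → posterior Beta(5, 9)
obs 3: x=0 → posterior Beta(5, 10)
obs 4: x=0 → posterior Beta(5, 11)

alpha=5, beta=11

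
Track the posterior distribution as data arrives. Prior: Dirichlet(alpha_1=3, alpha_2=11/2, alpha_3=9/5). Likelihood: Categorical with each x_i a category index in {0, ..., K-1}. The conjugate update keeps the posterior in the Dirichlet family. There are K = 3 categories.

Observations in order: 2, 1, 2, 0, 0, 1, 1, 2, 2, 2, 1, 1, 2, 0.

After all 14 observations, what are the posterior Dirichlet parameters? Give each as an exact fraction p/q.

obs 1: x=2 → posterior Dirichlet(3, 11/2, 14/5)
obs 2: x=1 → posterior Dirichlet(3, 13/2, 14/5)
obs 3: x=2 → posterior Dirichlet(3, 13/2, 19/5)
obs 4: x=0 → posterior Dirichlet(4, 13/2, 19/5)
obs 5: x=0 → posterior Dirichlet(5, 13/2, 19/5)
obs 6: x=1 → posterior Dirichlet(5, 15/2, 19/5)
obs 7: x=1 → posterior Dirichlet(5, 17/2, 19/5)
obs 8: x=2 → posterior Dirichlet(5, 17/2, 24/5)
obs 9: x=2 → posterior Dirichlet(5, 17/2, 29/5)
obs 10: x=2 → posterior Dirichlet(5, 17/2, 34/5)
obs 11: x=1 → posterior Dirichlet(5, 19/2, 34/5)
obs 12: x=1 → posterior Dirichlet(5, 21/2, 34/5)
obs 13: x=2 → posterior Dirichlet(5, 21/2, 39/5)
obs 14: x=0 → posterior Dirichlet(6, 21/2, 39/5)

alpha_1=6, alpha_2=21/2, alpha_3=39/5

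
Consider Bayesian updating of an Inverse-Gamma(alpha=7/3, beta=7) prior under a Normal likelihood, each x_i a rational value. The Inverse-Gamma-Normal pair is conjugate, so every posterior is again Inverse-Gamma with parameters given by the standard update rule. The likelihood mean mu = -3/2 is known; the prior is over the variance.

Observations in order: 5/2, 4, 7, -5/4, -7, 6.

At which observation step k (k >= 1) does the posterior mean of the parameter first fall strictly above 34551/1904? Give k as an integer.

obs 1: x=5/2 → posterior Inverse-Gamma(17/6, 15)
obs 2: x=4 → posterior Inverse-Gamma(10/3, 241/8)
obs 3: x=7 → posterior Inverse-Gamma(23/6, 265/4)
obs 4: x=-5/4 → posterior Inverse-Gamma(13/3, 2121/32)
obs 5: x=-7 → posterior Inverse-Gamma(29/6, 2605/32)
obs 6: x=6 → posterior Inverse-Gamma(16/3, 3505/32)

k = 3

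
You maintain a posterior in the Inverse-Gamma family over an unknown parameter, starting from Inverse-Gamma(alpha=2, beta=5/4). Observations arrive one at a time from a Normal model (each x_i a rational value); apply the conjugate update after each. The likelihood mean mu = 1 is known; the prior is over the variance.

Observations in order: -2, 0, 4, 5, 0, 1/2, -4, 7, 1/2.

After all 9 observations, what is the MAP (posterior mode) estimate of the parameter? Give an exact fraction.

obs 1: x=-2 → posterior Inverse-Gamma(5/2, 23/4)
obs 2: x=0 → posterior Inverse-Gamma(3, 25/4)
obs 3: x=4 → posterior Inverse-Gamma(7/2, 43/4)
obs 4: x=5 → posterior Inverse-Gamma(4, 75/4)
obs 5: x=0 → posterior Inverse-Gamma(9/2, 77/4)
obs 6: x=1/2 → posterior Inverse-Gamma(5, 155/8)
obs 7: x=-4 → posterior Inverse-Gamma(11/2, 255/8)
obs 8: x=7 → posterior Inverse-Gamma(6, 399/8)
obs 9: x=1/2 → posterior Inverse-Gamma(13/2, 50)

20/3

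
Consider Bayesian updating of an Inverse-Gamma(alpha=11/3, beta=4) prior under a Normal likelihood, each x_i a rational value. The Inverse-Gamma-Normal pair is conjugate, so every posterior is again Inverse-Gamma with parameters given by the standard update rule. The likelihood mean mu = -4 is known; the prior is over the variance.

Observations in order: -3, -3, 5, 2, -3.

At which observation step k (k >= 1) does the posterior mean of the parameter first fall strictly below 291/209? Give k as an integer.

obs 1: x=-3 → posterior Inverse-Gamma(25/6, 9/2)
obs 2: x=-3 → posterior Inverse-Gamma(14/3, 5)
obs 3: x=5 → posterior Inverse-Gamma(31/6, 91/2)
obs 4: x=2 → posterior Inverse-Gamma(17/3, 127/2)
obs 5: x=-3 → posterior Inverse-Gamma(37/6, 64)

k = 2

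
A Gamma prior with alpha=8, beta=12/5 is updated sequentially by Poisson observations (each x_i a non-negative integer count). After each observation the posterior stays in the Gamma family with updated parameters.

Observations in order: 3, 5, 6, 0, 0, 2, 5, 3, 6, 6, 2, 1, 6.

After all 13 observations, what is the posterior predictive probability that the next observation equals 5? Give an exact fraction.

obs 1: x=3 → posterior Gamma(11, 17/5)
obs 2: x=5 → posterior Gamma(16, 22/5)
obs 3: x=6 → posterior Gamma(22, 27/5)
obs 4: x=0 → posterior Gamma(22, 32/5)
obs 5: x=0 → posterior Gamma(22, 37/5)
obs 6: x=2 → posterior Gamma(24, 42/5)
obs 7: x=5 → posterior Gamma(29, 47/5)
obs 8: x=3 → posterior Gamma(32, 52/5)
obs 9: x=6 → posterior Gamma(38, 57/5)
obs 10: x=6 → posterior Gamma(44, 62/5)
obs 11: x=2 → posterior Gamma(46, 67/5)
obs 12: x=1 → posterior Gamma(47, 72/5)
obs 13: x=6 → posterior Gamma(53, 77/5)

63058322848178141171304369089154722255119013428462109030338153877116504575050603756254534919625267044148440625/501387430904707711408496011814871043789974709144770268130134749323090123555221728623566107581980366342310592512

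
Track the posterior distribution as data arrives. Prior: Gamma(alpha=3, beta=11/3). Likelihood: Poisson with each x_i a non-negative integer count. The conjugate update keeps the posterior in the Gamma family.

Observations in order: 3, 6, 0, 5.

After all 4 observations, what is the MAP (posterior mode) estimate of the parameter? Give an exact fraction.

obs 1: x=3 → posterior Gamma(6, 14/3)
obs 2: x=6 → posterior Gamma(12, 17/3)
obs 3: x=0 → posterior Gamma(12, 20/3)
obs 4: x=5 → posterior Gamma(17, 23/3)

48/23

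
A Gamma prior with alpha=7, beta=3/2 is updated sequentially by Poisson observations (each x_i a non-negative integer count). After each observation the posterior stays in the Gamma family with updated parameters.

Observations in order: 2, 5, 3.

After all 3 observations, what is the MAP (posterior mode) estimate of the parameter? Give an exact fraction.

32/9

obs 1: x=2 → posterior Gamma(9, 5/2)
obs 2: x=5 → posterior Gamma(14, 7/2)
obs 3: x=3 → posterior Gamma(17, 9/2)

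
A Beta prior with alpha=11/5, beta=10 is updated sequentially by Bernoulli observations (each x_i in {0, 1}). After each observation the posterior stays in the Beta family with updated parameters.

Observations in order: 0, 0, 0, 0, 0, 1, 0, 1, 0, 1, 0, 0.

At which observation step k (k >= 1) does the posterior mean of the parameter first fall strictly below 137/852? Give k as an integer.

k = 2

obs 1: x=0 → posterior Beta(11/5, 11)
obs 2: x=0 → posterior Beta(11/5, 12)
obs 3: x=0 → posterior Beta(11/5, 13)
obs 4: x=0 → posterior Beta(11/5, 14)
obs 5: x=0 → posterior Beta(11/5, 15)
obs 6: x=1 → posterior Beta(16/5, 15)
obs 7: x=0 → posterior Beta(16/5, 16)
obs 8: x=1 → posterior Beta(21/5, 16)
obs 9: x=0 → posterior Beta(21/5, 17)
obs 10: x=1 → posterior Beta(26/5, 17)
obs 11: x=0 → posterior Beta(26/5, 18)
obs 12: x=0 → posterior Beta(26/5, 19)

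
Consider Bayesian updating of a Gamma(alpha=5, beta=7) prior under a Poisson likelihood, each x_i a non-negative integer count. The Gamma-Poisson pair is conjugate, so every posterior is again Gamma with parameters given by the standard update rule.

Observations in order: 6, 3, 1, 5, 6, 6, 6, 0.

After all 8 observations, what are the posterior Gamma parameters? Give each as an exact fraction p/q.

obs 1: x=6 → posterior Gamma(11, 8)
obs 2: x=3 → posterior Gamma(14, 9)
obs 3: x=1 → posterior Gamma(15, 10)
obs 4: x=5 → posterior Gamma(20, 11)
obs 5: x=6 → posterior Gamma(26, 12)
obs 6: x=6 → posterior Gamma(32, 13)
obs 7: x=6 → posterior Gamma(38, 14)
obs 8: x=0 → posterior Gamma(38, 15)

alpha=38, beta=15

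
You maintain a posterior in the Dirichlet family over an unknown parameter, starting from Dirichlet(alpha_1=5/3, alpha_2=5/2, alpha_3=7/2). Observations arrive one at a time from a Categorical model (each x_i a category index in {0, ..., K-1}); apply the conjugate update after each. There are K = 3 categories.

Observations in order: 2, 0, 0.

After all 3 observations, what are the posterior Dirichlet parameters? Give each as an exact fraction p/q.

obs 1: x=2 → posterior Dirichlet(5/3, 5/2, 9/2)
obs 2: x=0 → posterior Dirichlet(8/3, 5/2, 9/2)
obs 3: x=0 → posterior Dirichlet(11/3, 5/2, 9/2)

alpha_1=11/3, alpha_2=5/2, alpha_3=9/2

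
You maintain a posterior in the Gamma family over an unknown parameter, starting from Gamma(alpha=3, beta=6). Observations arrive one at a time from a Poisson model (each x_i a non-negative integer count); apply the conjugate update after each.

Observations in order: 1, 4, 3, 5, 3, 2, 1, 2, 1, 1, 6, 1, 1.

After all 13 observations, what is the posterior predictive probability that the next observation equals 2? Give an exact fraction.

obs 1: x=1 → posterior Gamma(4, 7)
obs 2: x=4 → posterior Gamma(8, 8)
obs 3: x=3 → posterior Gamma(11, 9)
obs 4: x=5 → posterior Gamma(16, 10)
obs 5: x=3 → posterior Gamma(19, 11)
obs 6: x=2 → posterior Gamma(21, 12)
obs 7: x=1 → posterior Gamma(22, 13)
obs 8: x=2 → posterior Gamma(24, 14)
obs 9: x=1 → posterior Gamma(25, 15)
obs 10: x=1 → posterior Gamma(26, 16)
obs 11: x=6 → posterior Gamma(32, 17)
obs 12: x=1 → posterior Gamma(33, 18)
obs 13: x=1 → posterior Gamma(34, 19)

3574122173206664936773555683341575294788094799/13743895347200000000000000000000000000000000000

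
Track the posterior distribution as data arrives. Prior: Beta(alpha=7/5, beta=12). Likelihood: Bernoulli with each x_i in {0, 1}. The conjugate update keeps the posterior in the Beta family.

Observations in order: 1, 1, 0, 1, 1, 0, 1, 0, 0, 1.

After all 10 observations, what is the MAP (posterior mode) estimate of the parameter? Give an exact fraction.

32/107

obs 1: x=1 → posterior Beta(12/5, 12)
obs 2: x=1 → posterior Beta(17/5, 12)
obs 3: x=0 → posterior Beta(17/5, 13)
obs 4: x=1 → posterior Beta(22/5, 13)
obs 5: x=1 → posterior Beta(27/5, 13)
obs 6: x=0 → posterior Beta(27/5, 14)
obs 7: x=1 → posterior Beta(32/5, 14)
obs 8: x=0 → posterior Beta(32/5, 15)
obs 9: x=0 → posterior Beta(32/5, 16)
obs 10: x=1 → posterior Beta(37/5, 16)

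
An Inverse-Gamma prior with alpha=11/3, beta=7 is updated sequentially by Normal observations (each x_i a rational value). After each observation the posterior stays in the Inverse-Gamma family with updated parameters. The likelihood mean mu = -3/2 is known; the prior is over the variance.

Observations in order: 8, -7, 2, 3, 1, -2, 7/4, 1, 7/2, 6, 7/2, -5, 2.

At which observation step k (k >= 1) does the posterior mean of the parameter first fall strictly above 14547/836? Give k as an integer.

obs 1: x=8 → posterior Inverse-Gamma(25/6, 417/8)
obs 2: x=-7 → posterior Inverse-Gamma(14/3, 269/4)
obs 3: x=2 → posterior Inverse-Gamma(31/6, 587/8)
obs 4: x=3 → posterior Inverse-Gamma(17/3, 167/2)
obs 5: x=1 → posterior Inverse-Gamma(37/6, 693/8)
obs 6: x=-2 → posterior Inverse-Gamma(20/3, 347/4)
obs 7: x=7/4 → posterior Inverse-Gamma(43/6, 2945/32)
obs 8: x=1 → posterior Inverse-Gamma(23/3, 3045/32)
obs 9: x=7/2 → posterior Inverse-Gamma(49/6, 3445/32)
obs 10: x=6 → posterior Inverse-Gamma(26/3, 4345/32)
obs 11: x=7/2 → posterior Inverse-Gamma(55/6, 4745/32)
obs 12: x=-5 → posterior Inverse-Gamma(29/3, 4941/32)
obs 13: x=2 → posterior Inverse-Gamma(61/6, 5137/32)

k = 2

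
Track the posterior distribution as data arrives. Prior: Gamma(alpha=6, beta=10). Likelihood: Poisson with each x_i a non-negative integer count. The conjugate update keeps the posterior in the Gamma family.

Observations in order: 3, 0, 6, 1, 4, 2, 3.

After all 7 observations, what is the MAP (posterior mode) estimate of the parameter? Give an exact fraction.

obs 1: x=3 → posterior Gamma(9, 11)
obs 2: x=0 → posterior Gamma(9, 12)
obs 3: x=6 → posterior Gamma(15, 13)
obs 4: x=1 → posterior Gamma(16, 14)
obs 5: x=4 → posterior Gamma(20, 15)
obs 6: x=2 → posterior Gamma(22, 16)
obs 7: x=3 → posterior Gamma(25, 17)

24/17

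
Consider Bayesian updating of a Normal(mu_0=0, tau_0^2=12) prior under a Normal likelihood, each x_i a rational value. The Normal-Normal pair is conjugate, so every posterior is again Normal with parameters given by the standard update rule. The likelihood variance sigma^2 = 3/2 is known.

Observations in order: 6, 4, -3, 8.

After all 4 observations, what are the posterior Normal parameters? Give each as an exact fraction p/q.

mu_0=40/11, tau_0^2=4/11

obs 1: x=6 → posterior Normal(16/3, 4/3)
obs 2: x=4 → posterior Normal(80/17, 12/17)
obs 3: x=-3 → posterior Normal(56/25, 12/25)
obs 4: x=8 → posterior Normal(40/11, 4/11)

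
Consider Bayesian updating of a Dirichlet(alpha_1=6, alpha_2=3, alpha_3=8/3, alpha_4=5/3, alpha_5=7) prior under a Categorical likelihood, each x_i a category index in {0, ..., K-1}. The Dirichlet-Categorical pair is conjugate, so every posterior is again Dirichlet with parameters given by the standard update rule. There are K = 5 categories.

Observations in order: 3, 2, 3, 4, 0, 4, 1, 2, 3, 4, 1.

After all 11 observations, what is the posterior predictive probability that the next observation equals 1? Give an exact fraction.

15/94

obs 1: x=3 → posterior Dirichlet(6, 3, 8/3, 8/3, 7)
obs 2: x=2 → posterior Dirichlet(6, 3, 11/3, 8/3, 7)
obs 3: x=3 → posterior Dirichlet(6, 3, 11/3, 11/3, 7)
obs 4: x=4 → posterior Dirichlet(6, 3, 11/3, 11/3, 8)
obs 5: x=0 → posterior Dirichlet(7, 3, 11/3, 11/3, 8)
obs 6: x=4 → posterior Dirichlet(7, 3, 11/3, 11/3, 9)
obs 7: x=1 → posterior Dirichlet(7, 4, 11/3, 11/3, 9)
obs 8: x=2 → posterior Dirichlet(7, 4, 14/3, 11/3, 9)
obs 9: x=3 → posterior Dirichlet(7, 4, 14/3, 14/3, 9)
obs 10: x=4 → posterior Dirichlet(7, 4, 14/3, 14/3, 10)
obs 11: x=1 → posterior Dirichlet(7, 5, 14/3, 14/3, 10)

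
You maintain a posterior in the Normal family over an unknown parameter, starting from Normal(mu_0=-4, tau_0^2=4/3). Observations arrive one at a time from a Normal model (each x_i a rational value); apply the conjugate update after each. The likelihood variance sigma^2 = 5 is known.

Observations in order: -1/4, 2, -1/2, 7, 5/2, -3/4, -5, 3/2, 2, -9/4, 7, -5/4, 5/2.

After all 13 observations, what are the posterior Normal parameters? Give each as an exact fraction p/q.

mu_0=-2/67, tau_0^2=20/67

obs 1: x=-1/4 → posterior Normal(-61/19, 20/19)
obs 2: x=2 → posterior Normal(-53/23, 20/23)
obs 3: x=-1/2 → posterior Normal(-55/27, 20/27)
obs 4: x=7 → posterior Normal(-27/31, 20/31)
obs 5: x=5/2 → posterior Normal(-17/35, 4/7)
obs 6: x=-3/4 → posterior Normal(-20/39, 20/39)
obs 7: x=-5 → posterior Normal(-40/43, 20/43)
obs 8: x=3/2 → posterior Normal(-34/47, 20/47)
obs 9: x=2 → posterior Normal(-26/51, 20/51)
obs 10: x=-9/4 → posterior Normal(-7/11, 4/11)
obs 11: x=7 → posterior Normal(-7/59, 20/59)
obs 12: x=-5/4 → posterior Normal(-4/21, 20/63)
obs 13: x=5/2 → posterior Normal(-2/67, 20/67)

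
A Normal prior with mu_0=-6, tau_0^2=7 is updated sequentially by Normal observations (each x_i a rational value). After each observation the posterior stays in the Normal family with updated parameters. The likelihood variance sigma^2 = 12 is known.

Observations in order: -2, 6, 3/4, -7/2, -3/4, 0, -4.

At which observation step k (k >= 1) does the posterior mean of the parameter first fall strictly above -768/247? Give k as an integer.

k = 2

obs 1: x=-2 → posterior Normal(-86/19, 84/19)
obs 2: x=6 → posterior Normal(-22/13, 42/13)
obs 3: x=3/4 → posterior Normal(-155/132, 28/11)
obs 4: x=-7/2 → posterior Normal(-253/160, 21/10)
obs 5: x=-3/4 → posterior Normal(-137/94, 84/47)
obs 6: x=0 → posterior Normal(-137/108, 14/9)
obs 7: x=-4 → posterior Normal(-193/122, 84/61)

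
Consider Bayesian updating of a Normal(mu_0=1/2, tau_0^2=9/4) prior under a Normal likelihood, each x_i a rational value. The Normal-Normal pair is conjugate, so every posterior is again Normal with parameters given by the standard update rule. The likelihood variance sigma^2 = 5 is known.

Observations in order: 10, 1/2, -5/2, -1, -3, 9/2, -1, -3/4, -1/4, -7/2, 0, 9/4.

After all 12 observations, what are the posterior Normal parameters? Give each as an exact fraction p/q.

mu_0=229/512, tau_0^2=45/128

obs 1: x=10 → posterior Normal(100/29, 45/29)
obs 2: x=1/2 → posterior Normal(11/4, 45/38)
obs 3: x=-5/2 → posterior Normal(82/47, 45/47)
obs 4: x=-1 → posterior Normal(73/56, 45/56)
obs 5: x=-3 → posterior Normal(46/65, 9/13)
obs 6: x=9/2 → posterior Normal(173/148, 45/74)
obs 7: x=-1 → posterior Normal(155/166, 45/83)
obs 8: x=-3/4 → posterior Normal(283/368, 45/92)
obs 9: x=-1/4 → posterior Normal(137/202, 45/101)
obs 10: x=-7/2 → posterior Normal(37/110, 9/22)
obs 11: x=0 → posterior Normal(37/119, 45/119)
obs 12: x=9/4 → posterior Normal(229/512, 45/128)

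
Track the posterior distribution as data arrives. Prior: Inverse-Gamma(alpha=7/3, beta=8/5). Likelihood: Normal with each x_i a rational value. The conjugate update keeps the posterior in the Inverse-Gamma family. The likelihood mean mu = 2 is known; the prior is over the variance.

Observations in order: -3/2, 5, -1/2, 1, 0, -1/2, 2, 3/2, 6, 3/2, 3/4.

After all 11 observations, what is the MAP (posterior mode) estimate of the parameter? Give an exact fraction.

obs 1: x=-3/2 → posterior Inverse-Gamma(17/6, 309/40)
obs 2: x=5 → posterior Inverse-Gamma(10/3, 489/40)
obs 3: x=-1/2 → posterior Inverse-Gamma(23/6, 307/20)
obs 4: x=1 → posterior Inverse-Gamma(13/3, 317/20)
obs 5: x=0 → posterior Inverse-Gamma(29/6, 357/20)
obs 6: x=-1/2 → posterior Inverse-Gamma(16/3, 839/40)
obs 7: x=2 → posterior Inverse-Gamma(35/6, 839/40)
obs 8: x=3/2 → posterior Inverse-Gamma(19/3, 211/10)
obs 9: x=6 → posterior Inverse-Gamma(41/6, 291/10)
obs 10: x=3/2 → posterior Inverse-Gamma(22/3, 1169/40)
obs 11: x=3/4 → posterior Inverse-Gamma(47/6, 4801/160)

14403/4240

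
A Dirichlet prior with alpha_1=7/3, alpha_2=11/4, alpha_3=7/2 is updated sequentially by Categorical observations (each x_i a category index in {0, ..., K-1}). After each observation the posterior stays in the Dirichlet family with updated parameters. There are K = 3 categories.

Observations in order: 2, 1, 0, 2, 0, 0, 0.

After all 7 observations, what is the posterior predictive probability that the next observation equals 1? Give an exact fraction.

obs 1: x=2 → posterior Dirichlet(7/3, 11/4, 9/2)
obs 2: x=1 → posterior Dirichlet(7/3, 15/4, 9/2)
obs 3: x=0 → posterior Dirichlet(10/3, 15/4, 9/2)
obs 4: x=2 → posterior Dirichlet(10/3, 15/4, 11/2)
obs 5: x=0 → posterior Dirichlet(13/3, 15/4, 11/2)
obs 6: x=0 → posterior Dirichlet(16/3, 15/4, 11/2)
obs 7: x=0 → posterior Dirichlet(19/3, 15/4, 11/2)

45/187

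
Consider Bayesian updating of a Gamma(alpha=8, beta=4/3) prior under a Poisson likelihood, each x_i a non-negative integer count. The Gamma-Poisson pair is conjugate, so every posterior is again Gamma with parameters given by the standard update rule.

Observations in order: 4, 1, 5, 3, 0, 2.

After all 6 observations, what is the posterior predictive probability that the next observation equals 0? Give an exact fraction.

obs 1: x=4 → posterior Gamma(12, 7/3)
obs 2: x=1 → posterior Gamma(13, 10/3)
obs 3: x=5 → posterior Gamma(18, 13/3)
obs 4: x=3 → posterior Gamma(21, 16/3)
obs 5: x=0 → posterior Gamma(21, 19/3)
obs 6: x=2 → posterior Gamma(23, 22/3)

7511413302012830262726227918848/142108547152020037174224853515625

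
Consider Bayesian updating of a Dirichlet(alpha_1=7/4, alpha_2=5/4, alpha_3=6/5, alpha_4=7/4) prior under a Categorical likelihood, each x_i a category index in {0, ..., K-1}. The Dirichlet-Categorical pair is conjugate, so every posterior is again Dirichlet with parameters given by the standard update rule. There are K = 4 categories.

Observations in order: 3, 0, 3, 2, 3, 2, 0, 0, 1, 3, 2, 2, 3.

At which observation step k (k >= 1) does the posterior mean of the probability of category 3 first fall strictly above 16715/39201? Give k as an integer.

obs 1: x=3 → posterior Dirichlet(7/4, 5/4, 6/5, 11/4)
obs 2: x=0 → posterior Dirichlet(11/4, 5/4, 6/5, 11/4)
obs 3: x=3 → posterior Dirichlet(11/4, 5/4, 6/5, 15/4)
obs 4: x=2 → posterior Dirichlet(11/4, 5/4, 11/5, 15/4)
obs 5: x=3 → posterior Dirichlet(11/4, 5/4, 11/5, 19/4)
obs 6: x=2 → posterior Dirichlet(11/4, 5/4, 16/5, 19/4)
obs 7: x=0 → posterior Dirichlet(15/4, 5/4, 16/5, 19/4)
obs 8: x=0 → posterior Dirichlet(19/4, 5/4, 16/5, 19/4)
obs 9: x=1 → posterior Dirichlet(19/4, 9/4, 16/5, 19/4)
obs 10: x=3 → posterior Dirichlet(19/4, 9/4, 16/5, 23/4)
obs 11: x=2 → posterior Dirichlet(19/4, 9/4, 21/5, 23/4)
obs 12: x=2 → posterior Dirichlet(19/4, 9/4, 26/5, 23/4)
obs 13: x=3 → posterior Dirichlet(19/4, 9/4, 26/5, 27/4)

k = 5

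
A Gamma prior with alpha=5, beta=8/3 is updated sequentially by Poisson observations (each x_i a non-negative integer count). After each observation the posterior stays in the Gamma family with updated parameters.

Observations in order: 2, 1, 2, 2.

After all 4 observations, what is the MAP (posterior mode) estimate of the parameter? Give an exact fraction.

obs 1: x=2 → posterior Gamma(7, 11/3)
obs 2: x=1 → posterior Gamma(8, 14/3)
obs 3: x=2 → posterior Gamma(10, 17/3)
obs 4: x=2 → posterior Gamma(12, 20/3)

33/20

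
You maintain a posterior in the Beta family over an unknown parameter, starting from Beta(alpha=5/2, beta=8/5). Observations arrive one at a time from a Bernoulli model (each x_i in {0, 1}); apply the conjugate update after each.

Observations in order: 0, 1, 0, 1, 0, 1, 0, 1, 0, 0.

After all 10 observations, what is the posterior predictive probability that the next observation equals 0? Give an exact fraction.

obs 1: x=0 → posterior Beta(5/2, 13/5)
obs 2: x=1 → posterior Beta(7/2, 13/5)
obs 3: x=0 → posterior Beta(7/2, 18/5)
obs 4: x=1 → posterior Beta(9/2, 18/5)
obs 5: x=0 → posterior Beta(9/2, 23/5)
obs 6: x=1 → posterior Beta(11/2, 23/5)
obs 7: x=0 → posterior Beta(11/2, 28/5)
obs 8: x=1 → posterior Beta(13/2, 28/5)
obs 9: x=0 → posterior Beta(13/2, 33/5)
obs 10: x=0 → posterior Beta(13/2, 38/5)

76/141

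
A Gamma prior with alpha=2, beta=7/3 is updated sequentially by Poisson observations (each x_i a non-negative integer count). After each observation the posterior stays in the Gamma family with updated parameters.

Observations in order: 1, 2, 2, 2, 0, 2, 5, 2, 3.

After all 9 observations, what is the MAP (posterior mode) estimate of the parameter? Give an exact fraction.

obs 1: x=1 → posterior Gamma(3, 10/3)
obs 2: x=2 → posterior Gamma(5, 13/3)
obs 3: x=2 → posterior Gamma(7, 16/3)
obs 4: x=2 → posterior Gamma(9, 19/3)
obs 5: x=0 → posterior Gamma(9, 22/3)
obs 6: x=2 → posterior Gamma(11, 25/3)
obs 7: x=5 → posterior Gamma(16, 28/3)
obs 8: x=2 → posterior Gamma(18, 31/3)
obs 9: x=3 → posterior Gamma(21, 34/3)

30/17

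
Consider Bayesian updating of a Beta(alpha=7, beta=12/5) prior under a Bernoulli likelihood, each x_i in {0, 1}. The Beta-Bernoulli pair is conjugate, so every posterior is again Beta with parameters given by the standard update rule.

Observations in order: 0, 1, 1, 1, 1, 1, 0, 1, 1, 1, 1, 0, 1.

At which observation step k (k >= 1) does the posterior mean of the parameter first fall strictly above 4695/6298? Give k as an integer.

obs 1: x=0 → posterior Beta(7, 17/5)
obs 2: x=1 → posterior Beta(8, 17/5)
obs 3: x=1 → posterior Beta(9, 17/5)
obs 4: x=1 → posterior Beta(10, 17/5)
obs 5: x=1 → posterior Beta(11, 17/5)
obs 6: x=1 → posterior Beta(12, 17/5)
obs 7: x=0 → posterior Beta(12, 22/5)
obs 8: x=1 → posterior Beta(13, 22/5)
obs 9: x=1 → posterior Beta(14, 22/5)
obs 10: x=1 → posterior Beta(15, 22/5)
obs 11: x=1 → posterior Beta(16, 22/5)
obs 12: x=0 → posterior Beta(16, 27/5)
obs 13: x=1 → posterior Beta(17, 27/5)

k = 4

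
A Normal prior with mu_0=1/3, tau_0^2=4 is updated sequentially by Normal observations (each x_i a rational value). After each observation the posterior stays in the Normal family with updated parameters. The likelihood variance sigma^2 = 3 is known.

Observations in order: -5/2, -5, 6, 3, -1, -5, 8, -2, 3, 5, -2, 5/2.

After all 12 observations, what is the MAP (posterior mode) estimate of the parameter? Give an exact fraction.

41/51

obs 1: x=-5/2 → posterior Normal(-9/7, 12/7)
obs 2: x=-5 → posterior Normal(-29/11, 12/11)
obs 3: x=6 → posterior Normal(-1/3, 4/5)
obs 4: x=3 → posterior Normal(7/19, 12/19)
obs 5: x=-1 → posterior Normal(3/23, 12/23)
obs 6: x=-5 → posterior Normal(-17/27, 4/9)
obs 7: x=8 → posterior Normal(15/31, 12/31)
obs 8: x=-2 → posterior Normal(1/5, 12/35)
obs 9: x=3 → posterior Normal(19/39, 4/13)
obs 10: x=5 → posterior Normal(39/43, 12/43)
obs 11: x=-2 → posterior Normal(31/47, 12/47)
obs 12: x=5/2 → posterior Normal(41/51, 4/17)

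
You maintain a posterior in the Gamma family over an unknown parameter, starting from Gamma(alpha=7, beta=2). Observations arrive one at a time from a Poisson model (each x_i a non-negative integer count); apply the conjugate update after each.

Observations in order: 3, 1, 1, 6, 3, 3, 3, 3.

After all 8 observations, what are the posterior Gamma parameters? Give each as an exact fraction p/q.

obs 1: x=3 → posterior Gamma(10, 3)
obs 2: x=1 → posterior Gamma(11, 4)
obs 3: x=1 → posterior Gamma(12, 5)
obs 4: x=6 → posterior Gamma(18, 6)
obs 5: x=3 → posterior Gamma(21, 7)
obs 6: x=3 → posterior Gamma(24, 8)
obs 7: x=3 → posterior Gamma(27, 9)
obs 8: x=3 → posterior Gamma(30, 10)

alpha=30, beta=10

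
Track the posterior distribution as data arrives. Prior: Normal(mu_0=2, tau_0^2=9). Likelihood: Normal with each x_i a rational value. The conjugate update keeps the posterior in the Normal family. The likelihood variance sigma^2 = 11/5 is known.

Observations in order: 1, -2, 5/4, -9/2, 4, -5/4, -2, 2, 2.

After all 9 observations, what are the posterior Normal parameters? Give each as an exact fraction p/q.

mu_0=89/832, tau_0^2=99/416

obs 1: x=1 → posterior Normal(67/56, 99/56)
obs 2: x=-2 → posterior Normal(-23/101, 99/101)
obs 3: x=5/4 → posterior Normal(133/584, 99/146)
obs 4: x=-9/2 → posterior Normal(-677/764, 99/191)
obs 5: x=4 → posterior Normal(43/944, 99/236)
obs 6: x=-5/4 → posterior Normal(-91/562, 99/281)
obs 7: x=-2 → posterior Normal(-271/652, 99/326)
obs 8: x=2 → posterior Normal(-13/106, 99/371)
obs 9: x=2 → posterior Normal(89/832, 99/416)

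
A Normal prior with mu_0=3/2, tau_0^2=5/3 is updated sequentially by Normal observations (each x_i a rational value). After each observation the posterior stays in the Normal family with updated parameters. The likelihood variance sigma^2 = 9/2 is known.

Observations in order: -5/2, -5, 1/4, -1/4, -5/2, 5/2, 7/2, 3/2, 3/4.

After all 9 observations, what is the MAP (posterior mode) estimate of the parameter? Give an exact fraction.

23/117

obs 1: x=-5/2 → posterior Normal(31/74, 45/37)
obs 2: x=-5 → posterior Normal(-69/94, 45/47)
obs 3: x=1/4 → posterior Normal(-32/57, 15/19)
obs 4: x=-1/4 → posterior Normal(-69/134, 45/67)
obs 5: x=-5/2 → posterior Normal(-17/22, 45/77)
obs 6: x=5/2 → posterior Normal(-23/58, 15/29)
obs 7: x=7/2 → posterior Normal(1/194, 45/97)
obs 8: x=3/2 → posterior Normal(31/214, 45/107)
obs 9: x=3/4 → posterior Normal(23/117, 5/13)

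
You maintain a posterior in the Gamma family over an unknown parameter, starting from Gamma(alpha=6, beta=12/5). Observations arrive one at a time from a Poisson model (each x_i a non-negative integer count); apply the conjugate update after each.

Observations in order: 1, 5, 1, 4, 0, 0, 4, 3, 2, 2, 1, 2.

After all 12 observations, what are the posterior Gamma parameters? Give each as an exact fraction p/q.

alpha=31, beta=72/5

obs 1: x=1 → posterior Gamma(7, 17/5)
obs 2: x=5 → posterior Gamma(12, 22/5)
obs 3: x=1 → posterior Gamma(13, 27/5)
obs 4: x=4 → posterior Gamma(17, 32/5)
obs 5: x=0 → posterior Gamma(17, 37/5)
obs 6: x=0 → posterior Gamma(17, 42/5)
obs 7: x=4 → posterior Gamma(21, 47/5)
obs 8: x=3 → posterior Gamma(24, 52/5)
obs 9: x=2 → posterior Gamma(26, 57/5)
obs 10: x=2 → posterior Gamma(28, 62/5)
obs 11: x=1 → posterior Gamma(29, 67/5)
obs 12: x=2 → posterior Gamma(31, 72/5)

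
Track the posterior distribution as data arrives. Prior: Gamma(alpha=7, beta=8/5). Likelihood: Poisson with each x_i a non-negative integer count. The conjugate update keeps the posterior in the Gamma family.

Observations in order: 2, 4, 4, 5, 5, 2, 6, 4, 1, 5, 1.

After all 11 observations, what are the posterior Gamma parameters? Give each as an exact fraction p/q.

alpha=46, beta=63/5

obs 1: x=2 → posterior Gamma(9, 13/5)
obs 2: x=4 → posterior Gamma(13, 18/5)
obs 3: x=4 → posterior Gamma(17, 23/5)
obs 4: x=5 → posterior Gamma(22, 28/5)
obs 5: x=5 → posterior Gamma(27, 33/5)
obs 6: x=2 → posterior Gamma(29, 38/5)
obs 7: x=6 → posterior Gamma(35, 43/5)
obs 8: x=4 → posterior Gamma(39, 48/5)
obs 9: x=1 → posterior Gamma(40, 53/5)
obs 10: x=5 → posterior Gamma(45, 58/5)
obs 11: x=1 → posterior Gamma(46, 63/5)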